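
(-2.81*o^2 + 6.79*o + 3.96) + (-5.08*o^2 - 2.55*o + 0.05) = -7.89*o^2 + 4.24*o + 4.01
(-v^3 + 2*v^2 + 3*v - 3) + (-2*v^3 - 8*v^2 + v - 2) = -3*v^3 - 6*v^2 + 4*v - 5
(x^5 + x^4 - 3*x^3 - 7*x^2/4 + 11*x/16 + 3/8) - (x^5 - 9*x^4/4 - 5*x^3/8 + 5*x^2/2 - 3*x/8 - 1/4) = 13*x^4/4 - 19*x^3/8 - 17*x^2/4 + 17*x/16 + 5/8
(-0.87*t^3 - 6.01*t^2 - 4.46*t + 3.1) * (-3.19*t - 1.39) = 2.7753*t^4 + 20.3812*t^3 + 22.5813*t^2 - 3.6896*t - 4.309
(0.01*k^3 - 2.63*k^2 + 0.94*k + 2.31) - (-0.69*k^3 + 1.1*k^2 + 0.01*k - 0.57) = 0.7*k^3 - 3.73*k^2 + 0.93*k + 2.88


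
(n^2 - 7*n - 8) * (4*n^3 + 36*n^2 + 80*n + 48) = 4*n^5 + 8*n^4 - 204*n^3 - 800*n^2 - 976*n - 384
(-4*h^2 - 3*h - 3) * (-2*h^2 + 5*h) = 8*h^4 - 14*h^3 - 9*h^2 - 15*h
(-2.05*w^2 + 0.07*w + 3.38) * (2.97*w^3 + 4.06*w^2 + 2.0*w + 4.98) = -6.0885*w^5 - 8.1151*w^4 + 6.2228*w^3 + 3.6538*w^2 + 7.1086*w + 16.8324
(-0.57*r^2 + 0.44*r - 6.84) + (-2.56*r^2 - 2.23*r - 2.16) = -3.13*r^2 - 1.79*r - 9.0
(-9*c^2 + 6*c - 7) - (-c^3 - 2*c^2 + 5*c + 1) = c^3 - 7*c^2 + c - 8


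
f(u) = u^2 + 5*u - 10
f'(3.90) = 12.80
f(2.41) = 7.86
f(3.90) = 24.71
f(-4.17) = -13.46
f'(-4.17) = -3.34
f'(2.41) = 9.82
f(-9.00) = 26.00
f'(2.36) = 9.72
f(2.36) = 7.37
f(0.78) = -5.49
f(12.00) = 194.00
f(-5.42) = -7.72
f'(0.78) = 6.56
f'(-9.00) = -13.00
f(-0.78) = -13.29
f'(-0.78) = 3.44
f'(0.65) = 6.30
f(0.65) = -6.33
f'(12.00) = 29.00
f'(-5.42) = -5.84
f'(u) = 2*u + 5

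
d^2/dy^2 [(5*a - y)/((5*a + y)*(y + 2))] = 2*((5*a - y)*(5*a + y)^2 + (5*a - y)*(5*a + y)*(y + 2) + (5*a - y)*(y + 2)^2 + (5*a + y)^2*(y + 2) + (5*a + y)*(y + 2)^2)/((5*a + y)^3*(y + 2)^3)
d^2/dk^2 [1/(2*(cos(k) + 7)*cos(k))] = (-(1 - cos(2*k))^2 + 105*cos(k)/4 - 51*cos(2*k)/2 - 21*cos(3*k)/4 + 153/2)/(2*(cos(k) + 7)^3*cos(k)^3)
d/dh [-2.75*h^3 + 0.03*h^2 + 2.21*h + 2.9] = -8.25*h^2 + 0.06*h + 2.21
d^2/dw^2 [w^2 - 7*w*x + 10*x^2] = 2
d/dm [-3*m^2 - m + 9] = -6*m - 1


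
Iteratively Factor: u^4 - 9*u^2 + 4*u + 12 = (u + 3)*(u^3 - 3*u^2 + 4) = (u - 2)*(u + 3)*(u^2 - u - 2) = (u - 2)^2*(u + 3)*(u + 1)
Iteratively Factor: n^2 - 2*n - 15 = (n + 3)*(n - 5)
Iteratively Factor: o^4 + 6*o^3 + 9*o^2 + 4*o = (o + 1)*(o^3 + 5*o^2 + 4*o) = o*(o + 1)*(o^2 + 5*o + 4) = o*(o + 1)^2*(o + 4)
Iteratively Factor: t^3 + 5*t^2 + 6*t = (t + 2)*(t^2 + 3*t) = (t + 2)*(t + 3)*(t)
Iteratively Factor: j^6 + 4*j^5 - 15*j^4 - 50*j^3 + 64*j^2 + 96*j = (j - 2)*(j^5 + 6*j^4 - 3*j^3 - 56*j^2 - 48*j) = (j - 2)*(j + 4)*(j^4 + 2*j^3 - 11*j^2 - 12*j) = j*(j - 2)*(j + 4)*(j^3 + 2*j^2 - 11*j - 12) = j*(j - 2)*(j + 1)*(j + 4)*(j^2 + j - 12) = j*(j - 3)*(j - 2)*(j + 1)*(j + 4)*(j + 4)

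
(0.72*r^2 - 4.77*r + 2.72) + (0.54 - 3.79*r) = 0.72*r^2 - 8.56*r + 3.26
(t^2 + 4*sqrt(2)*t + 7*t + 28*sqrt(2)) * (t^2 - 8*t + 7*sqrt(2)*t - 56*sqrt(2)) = t^4 - t^3 + 11*sqrt(2)*t^3 - 11*sqrt(2)*t^2 - 616*sqrt(2)*t - 56*t - 3136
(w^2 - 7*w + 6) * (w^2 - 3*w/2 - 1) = w^4 - 17*w^3/2 + 31*w^2/2 - 2*w - 6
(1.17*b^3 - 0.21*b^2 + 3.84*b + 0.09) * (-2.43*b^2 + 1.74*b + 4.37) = -2.8431*b^5 + 2.5461*b^4 - 4.5837*b^3 + 5.5452*b^2 + 16.9374*b + 0.3933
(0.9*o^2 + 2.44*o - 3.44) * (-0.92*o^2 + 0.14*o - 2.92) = -0.828*o^4 - 2.1188*o^3 + 0.8784*o^2 - 7.6064*o + 10.0448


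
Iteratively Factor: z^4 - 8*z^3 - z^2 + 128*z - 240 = (z - 3)*(z^3 - 5*z^2 - 16*z + 80) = (z - 4)*(z - 3)*(z^2 - z - 20) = (z - 4)*(z - 3)*(z + 4)*(z - 5)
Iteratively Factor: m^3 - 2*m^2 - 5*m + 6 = (m + 2)*(m^2 - 4*m + 3) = (m - 3)*(m + 2)*(m - 1)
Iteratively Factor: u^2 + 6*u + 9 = (u + 3)*(u + 3)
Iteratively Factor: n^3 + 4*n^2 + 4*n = (n + 2)*(n^2 + 2*n) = n*(n + 2)*(n + 2)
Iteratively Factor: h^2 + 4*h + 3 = (h + 3)*(h + 1)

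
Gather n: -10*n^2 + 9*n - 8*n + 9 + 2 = -10*n^2 + n + 11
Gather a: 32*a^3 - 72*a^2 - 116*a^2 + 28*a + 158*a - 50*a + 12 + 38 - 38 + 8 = 32*a^3 - 188*a^2 + 136*a + 20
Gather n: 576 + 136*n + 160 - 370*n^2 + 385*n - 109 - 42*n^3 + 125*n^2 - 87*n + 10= -42*n^3 - 245*n^2 + 434*n + 637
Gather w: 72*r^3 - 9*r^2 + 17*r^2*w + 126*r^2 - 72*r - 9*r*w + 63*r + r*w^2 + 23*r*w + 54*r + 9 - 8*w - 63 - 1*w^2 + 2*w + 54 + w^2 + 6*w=72*r^3 + 117*r^2 + r*w^2 + 45*r + w*(17*r^2 + 14*r)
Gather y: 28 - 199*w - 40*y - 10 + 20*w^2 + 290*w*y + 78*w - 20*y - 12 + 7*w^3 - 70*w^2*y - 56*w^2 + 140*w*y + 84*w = 7*w^3 - 36*w^2 - 37*w + y*(-70*w^2 + 430*w - 60) + 6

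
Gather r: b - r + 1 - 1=b - r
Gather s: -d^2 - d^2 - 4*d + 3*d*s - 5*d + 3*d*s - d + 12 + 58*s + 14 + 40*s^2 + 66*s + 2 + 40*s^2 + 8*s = -2*d^2 - 10*d + 80*s^2 + s*(6*d + 132) + 28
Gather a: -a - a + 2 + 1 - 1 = 2 - 2*a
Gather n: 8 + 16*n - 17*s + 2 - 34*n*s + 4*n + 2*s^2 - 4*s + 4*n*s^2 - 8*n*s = n*(4*s^2 - 42*s + 20) + 2*s^2 - 21*s + 10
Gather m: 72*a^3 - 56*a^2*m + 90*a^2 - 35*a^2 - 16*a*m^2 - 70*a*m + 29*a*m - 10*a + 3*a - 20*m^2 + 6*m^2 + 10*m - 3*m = 72*a^3 + 55*a^2 - 7*a + m^2*(-16*a - 14) + m*(-56*a^2 - 41*a + 7)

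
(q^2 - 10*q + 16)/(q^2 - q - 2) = (q - 8)/(q + 1)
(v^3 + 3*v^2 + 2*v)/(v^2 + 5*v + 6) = v*(v + 1)/(v + 3)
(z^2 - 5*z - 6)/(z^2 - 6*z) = (z + 1)/z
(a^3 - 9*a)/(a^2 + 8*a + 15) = a*(a - 3)/(a + 5)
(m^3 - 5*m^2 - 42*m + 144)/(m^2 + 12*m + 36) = (m^2 - 11*m + 24)/(m + 6)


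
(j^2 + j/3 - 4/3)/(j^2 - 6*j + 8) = (3*j^2 + j - 4)/(3*(j^2 - 6*j + 8))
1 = 1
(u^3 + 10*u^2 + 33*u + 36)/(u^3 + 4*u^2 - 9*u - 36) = (u + 3)/(u - 3)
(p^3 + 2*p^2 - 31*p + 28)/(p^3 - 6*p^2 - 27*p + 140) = (p^2 + 6*p - 7)/(p^2 - 2*p - 35)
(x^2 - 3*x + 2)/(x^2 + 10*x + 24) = (x^2 - 3*x + 2)/(x^2 + 10*x + 24)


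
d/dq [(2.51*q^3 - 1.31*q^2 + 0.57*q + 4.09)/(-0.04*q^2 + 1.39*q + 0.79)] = (-0.1004*q^4 + 6.9778*q^3 + 4.1506*q^2 - 1.7426*q - 5.2348)/(0.0016*q^4 - 0.1112*q^3 + 1.8689*q^2 + 2.1962*q + 0.6241)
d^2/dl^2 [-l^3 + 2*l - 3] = -6*l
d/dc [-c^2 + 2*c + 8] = 2 - 2*c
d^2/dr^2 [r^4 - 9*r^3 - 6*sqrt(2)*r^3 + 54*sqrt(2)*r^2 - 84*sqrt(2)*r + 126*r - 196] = 12*r^2 - 54*r - 36*sqrt(2)*r + 108*sqrt(2)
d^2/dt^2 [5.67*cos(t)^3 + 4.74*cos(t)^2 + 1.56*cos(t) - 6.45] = -5.8125*cos(t) - 9.48*cos(2*t) - 12.7575*cos(3*t)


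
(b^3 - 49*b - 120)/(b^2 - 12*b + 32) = (b^2 + 8*b + 15)/(b - 4)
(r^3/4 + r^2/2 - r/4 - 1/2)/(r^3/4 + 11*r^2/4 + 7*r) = (r^3 + 2*r^2 - r - 2)/(r*(r^2 + 11*r + 28))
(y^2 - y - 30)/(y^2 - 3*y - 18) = (y + 5)/(y + 3)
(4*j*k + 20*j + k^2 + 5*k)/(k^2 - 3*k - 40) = (4*j + k)/(k - 8)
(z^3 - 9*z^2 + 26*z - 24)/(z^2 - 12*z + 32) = (z^2 - 5*z + 6)/(z - 8)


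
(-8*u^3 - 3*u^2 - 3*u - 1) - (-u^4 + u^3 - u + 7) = u^4 - 9*u^3 - 3*u^2 - 2*u - 8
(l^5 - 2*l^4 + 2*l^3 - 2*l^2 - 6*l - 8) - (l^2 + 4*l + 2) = l^5 - 2*l^4 + 2*l^3 - 3*l^2 - 10*l - 10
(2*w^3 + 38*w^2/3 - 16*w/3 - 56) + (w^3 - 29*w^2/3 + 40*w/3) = 3*w^3 + 3*w^2 + 8*w - 56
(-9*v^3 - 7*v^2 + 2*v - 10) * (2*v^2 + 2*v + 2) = -18*v^5 - 32*v^4 - 28*v^3 - 30*v^2 - 16*v - 20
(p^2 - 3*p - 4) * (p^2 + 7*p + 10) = p^4 + 4*p^3 - 15*p^2 - 58*p - 40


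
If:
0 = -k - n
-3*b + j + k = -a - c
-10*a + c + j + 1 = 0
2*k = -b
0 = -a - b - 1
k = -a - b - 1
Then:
No Solution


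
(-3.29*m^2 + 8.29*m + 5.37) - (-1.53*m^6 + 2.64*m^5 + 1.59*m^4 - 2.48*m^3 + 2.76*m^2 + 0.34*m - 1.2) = 1.53*m^6 - 2.64*m^5 - 1.59*m^4 + 2.48*m^3 - 6.05*m^2 + 7.95*m + 6.57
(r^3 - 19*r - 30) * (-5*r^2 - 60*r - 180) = -5*r^5 - 60*r^4 - 85*r^3 + 1290*r^2 + 5220*r + 5400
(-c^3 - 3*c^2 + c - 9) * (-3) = 3*c^3 + 9*c^2 - 3*c + 27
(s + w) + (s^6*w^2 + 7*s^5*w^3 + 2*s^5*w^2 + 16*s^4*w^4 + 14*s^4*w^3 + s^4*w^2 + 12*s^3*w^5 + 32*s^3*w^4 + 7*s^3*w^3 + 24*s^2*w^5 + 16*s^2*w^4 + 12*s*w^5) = s^6*w^2 + 7*s^5*w^3 + 2*s^5*w^2 + 16*s^4*w^4 + 14*s^4*w^3 + s^4*w^2 + 12*s^3*w^5 + 32*s^3*w^4 + 7*s^3*w^3 + 24*s^2*w^5 + 16*s^2*w^4 + 12*s*w^5 + s + w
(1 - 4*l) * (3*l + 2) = -12*l^2 - 5*l + 2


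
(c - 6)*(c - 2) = c^2 - 8*c + 12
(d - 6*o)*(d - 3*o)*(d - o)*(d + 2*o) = d^4 - 8*d^3*o + 7*d^2*o^2 + 36*d*o^3 - 36*o^4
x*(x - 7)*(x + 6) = x^3 - x^2 - 42*x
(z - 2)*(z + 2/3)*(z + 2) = z^3 + 2*z^2/3 - 4*z - 8/3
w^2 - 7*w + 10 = (w - 5)*(w - 2)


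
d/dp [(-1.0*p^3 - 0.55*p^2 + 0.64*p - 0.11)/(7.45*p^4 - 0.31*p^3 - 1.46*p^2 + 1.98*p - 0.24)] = (7.45*p^6 + 8.195*p^5 - 13.0145*p^4 - 0.2852*p^3 + 0.4631*p^2 - 0.0571999999999999*p + 0.0642)/(55.5025*p^8 - 4.619*p^7 - 21.6579*p^6 + 30.4072*p^5 - 2.672*p^4 - 5.6328*p^3 + 4.6212*p^2 - 0.9504*p + 0.0576)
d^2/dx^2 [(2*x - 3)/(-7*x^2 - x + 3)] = 2*(-(2*x - 3)*(14*x + 1)^2 + (42*x - 19)*(7*x^2 + x - 3))/(7*x^2 + x - 3)^3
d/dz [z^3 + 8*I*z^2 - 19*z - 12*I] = 3*z^2 + 16*I*z - 19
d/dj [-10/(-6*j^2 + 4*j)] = 10*(1 - 3*j)/(j^2*(3*j - 2)^2)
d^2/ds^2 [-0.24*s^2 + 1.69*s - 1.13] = -0.480000000000000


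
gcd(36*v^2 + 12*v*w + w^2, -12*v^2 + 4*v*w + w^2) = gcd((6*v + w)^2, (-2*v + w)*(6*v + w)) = 6*v + w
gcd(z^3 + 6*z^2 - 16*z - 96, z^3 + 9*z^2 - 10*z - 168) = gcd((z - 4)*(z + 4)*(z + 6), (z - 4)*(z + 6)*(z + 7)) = z^2 + 2*z - 24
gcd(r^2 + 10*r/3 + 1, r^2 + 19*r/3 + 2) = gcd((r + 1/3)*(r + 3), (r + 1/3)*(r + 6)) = r + 1/3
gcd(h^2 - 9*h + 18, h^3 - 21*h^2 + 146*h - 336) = h - 6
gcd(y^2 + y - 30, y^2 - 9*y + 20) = y - 5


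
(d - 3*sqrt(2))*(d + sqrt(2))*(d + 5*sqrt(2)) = d^3 + 3*sqrt(2)*d^2 - 26*d - 30*sqrt(2)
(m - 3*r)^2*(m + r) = m^3 - 5*m^2*r + 3*m*r^2 + 9*r^3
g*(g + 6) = g^2 + 6*g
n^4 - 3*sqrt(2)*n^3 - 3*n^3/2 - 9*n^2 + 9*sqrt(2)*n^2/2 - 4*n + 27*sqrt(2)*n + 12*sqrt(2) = (n - 4)*(n + 1/2)*(n + 2)*(n - 3*sqrt(2))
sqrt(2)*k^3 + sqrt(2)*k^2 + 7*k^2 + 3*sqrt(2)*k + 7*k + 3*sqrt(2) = (k + 1)*(k + 3*sqrt(2))*(sqrt(2)*k + 1)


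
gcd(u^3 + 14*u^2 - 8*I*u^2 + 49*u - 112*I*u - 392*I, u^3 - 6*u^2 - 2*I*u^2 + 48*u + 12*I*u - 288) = u - 8*I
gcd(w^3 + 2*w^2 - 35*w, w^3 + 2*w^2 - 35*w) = w^3 + 2*w^2 - 35*w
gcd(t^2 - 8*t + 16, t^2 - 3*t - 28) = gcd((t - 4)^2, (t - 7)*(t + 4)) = 1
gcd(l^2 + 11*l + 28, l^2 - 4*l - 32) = l + 4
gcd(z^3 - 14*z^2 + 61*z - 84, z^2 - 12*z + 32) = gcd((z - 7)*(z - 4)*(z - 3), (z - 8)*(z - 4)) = z - 4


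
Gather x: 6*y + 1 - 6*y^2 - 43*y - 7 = -6*y^2 - 37*y - 6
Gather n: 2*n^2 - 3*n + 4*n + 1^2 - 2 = 2*n^2 + n - 1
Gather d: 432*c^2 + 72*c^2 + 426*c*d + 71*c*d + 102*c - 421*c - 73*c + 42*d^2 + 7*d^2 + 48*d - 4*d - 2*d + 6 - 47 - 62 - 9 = 504*c^2 - 392*c + 49*d^2 + d*(497*c + 42) - 112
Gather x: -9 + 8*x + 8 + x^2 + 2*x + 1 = x^2 + 10*x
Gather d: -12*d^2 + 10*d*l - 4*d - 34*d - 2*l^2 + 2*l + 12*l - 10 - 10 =-12*d^2 + d*(10*l - 38) - 2*l^2 + 14*l - 20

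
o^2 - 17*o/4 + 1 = (o - 4)*(o - 1/4)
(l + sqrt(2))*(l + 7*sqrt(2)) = l^2 + 8*sqrt(2)*l + 14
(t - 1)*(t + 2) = t^2 + t - 2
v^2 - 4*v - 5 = (v - 5)*(v + 1)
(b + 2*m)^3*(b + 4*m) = b^4 + 10*b^3*m + 36*b^2*m^2 + 56*b*m^3 + 32*m^4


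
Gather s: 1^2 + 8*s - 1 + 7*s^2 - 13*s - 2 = 7*s^2 - 5*s - 2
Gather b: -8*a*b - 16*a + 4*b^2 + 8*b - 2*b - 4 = -16*a + 4*b^2 + b*(6 - 8*a) - 4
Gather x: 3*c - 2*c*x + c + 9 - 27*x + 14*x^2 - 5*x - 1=4*c + 14*x^2 + x*(-2*c - 32) + 8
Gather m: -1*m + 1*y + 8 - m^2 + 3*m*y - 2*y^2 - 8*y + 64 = -m^2 + m*(3*y - 1) - 2*y^2 - 7*y + 72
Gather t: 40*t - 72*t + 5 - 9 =-32*t - 4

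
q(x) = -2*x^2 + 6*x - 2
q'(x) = 6 - 4*x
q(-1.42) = -14.55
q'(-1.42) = 11.68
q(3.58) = -6.15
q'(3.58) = -8.32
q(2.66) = -0.19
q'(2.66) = -4.64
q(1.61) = 2.48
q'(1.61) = -0.44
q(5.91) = -36.40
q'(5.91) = -17.64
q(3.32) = -4.12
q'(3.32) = -7.28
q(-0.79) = -7.99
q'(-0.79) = 9.16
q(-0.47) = -5.26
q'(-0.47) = 7.88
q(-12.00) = -362.00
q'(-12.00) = 54.00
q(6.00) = -38.00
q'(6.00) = -18.00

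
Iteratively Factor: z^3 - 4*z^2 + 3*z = (z - 1)*(z^2 - 3*z) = (z - 3)*(z - 1)*(z)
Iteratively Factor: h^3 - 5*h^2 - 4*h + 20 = (h - 2)*(h^2 - 3*h - 10) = (h - 5)*(h - 2)*(h + 2)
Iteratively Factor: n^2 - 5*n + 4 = (n - 4)*(n - 1)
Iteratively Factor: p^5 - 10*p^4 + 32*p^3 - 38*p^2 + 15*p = (p - 3)*(p^4 - 7*p^3 + 11*p^2 - 5*p) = (p - 3)*(p - 1)*(p^3 - 6*p^2 + 5*p) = (p - 5)*(p - 3)*(p - 1)*(p^2 - p) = (p - 5)*(p - 3)*(p - 1)^2*(p)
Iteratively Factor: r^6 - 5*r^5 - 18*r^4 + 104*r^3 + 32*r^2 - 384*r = (r + 4)*(r^5 - 9*r^4 + 18*r^3 + 32*r^2 - 96*r) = (r - 4)*(r + 4)*(r^4 - 5*r^3 - 2*r^2 + 24*r) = (r - 4)*(r - 3)*(r + 4)*(r^3 - 2*r^2 - 8*r) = r*(r - 4)*(r - 3)*(r + 4)*(r^2 - 2*r - 8) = r*(r - 4)^2*(r - 3)*(r + 4)*(r + 2)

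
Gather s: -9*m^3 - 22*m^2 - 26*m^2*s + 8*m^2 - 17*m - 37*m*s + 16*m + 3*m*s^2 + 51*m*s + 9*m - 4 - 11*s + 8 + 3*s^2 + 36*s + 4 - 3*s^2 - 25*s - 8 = -9*m^3 - 14*m^2 + 3*m*s^2 + 8*m + s*(-26*m^2 + 14*m)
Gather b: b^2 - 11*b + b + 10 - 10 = b^2 - 10*b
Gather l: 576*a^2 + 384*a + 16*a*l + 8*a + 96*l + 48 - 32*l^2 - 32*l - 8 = 576*a^2 + 392*a - 32*l^2 + l*(16*a + 64) + 40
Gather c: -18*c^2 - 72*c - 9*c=-18*c^2 - 81*c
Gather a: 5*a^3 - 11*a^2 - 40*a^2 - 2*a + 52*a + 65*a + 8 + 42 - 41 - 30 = 5*a^3 - 51*a^2 + 115*a - 21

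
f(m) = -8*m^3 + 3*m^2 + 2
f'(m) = -24*m^2 + 6*m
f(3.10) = -207.50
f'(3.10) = -212.04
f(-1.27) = 23.23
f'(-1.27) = -46.33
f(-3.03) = 252.09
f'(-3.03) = -238.52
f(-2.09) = 88.14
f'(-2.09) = -117.37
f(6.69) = -2259.08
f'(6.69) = -1034.01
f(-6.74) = 2587.74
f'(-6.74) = -1130.70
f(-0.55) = 4.24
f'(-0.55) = -10.56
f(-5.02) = 1089.65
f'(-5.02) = -634.93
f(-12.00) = 14258.00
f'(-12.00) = -3528.00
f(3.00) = -187.00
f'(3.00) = -198.00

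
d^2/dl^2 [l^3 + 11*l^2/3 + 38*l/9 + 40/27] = 6*l + 22/3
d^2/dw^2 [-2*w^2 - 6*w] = -4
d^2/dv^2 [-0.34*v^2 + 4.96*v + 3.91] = -0.680000000000000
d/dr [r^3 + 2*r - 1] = 3*r^2 + 2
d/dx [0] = 0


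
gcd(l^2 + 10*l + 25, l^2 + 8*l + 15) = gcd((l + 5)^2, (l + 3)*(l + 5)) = l + 5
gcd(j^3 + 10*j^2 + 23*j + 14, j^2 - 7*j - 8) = j + 1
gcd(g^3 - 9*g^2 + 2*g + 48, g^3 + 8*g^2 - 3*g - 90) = g - 3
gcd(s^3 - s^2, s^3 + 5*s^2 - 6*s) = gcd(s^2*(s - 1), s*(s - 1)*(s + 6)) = s^2 - s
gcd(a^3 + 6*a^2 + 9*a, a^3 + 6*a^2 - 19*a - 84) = a + 3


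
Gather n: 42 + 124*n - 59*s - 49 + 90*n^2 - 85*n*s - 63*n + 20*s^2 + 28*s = 90*n^2 + n*(61 - 85*s) + 20*s^2 - 31*s - 7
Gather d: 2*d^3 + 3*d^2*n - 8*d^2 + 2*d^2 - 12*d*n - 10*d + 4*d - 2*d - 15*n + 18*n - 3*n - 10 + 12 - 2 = 2*d^3 + d^2*(3*n - 6) + d*(-12*n - 8)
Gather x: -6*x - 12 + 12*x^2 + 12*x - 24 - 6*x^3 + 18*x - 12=-6*x^3 + 12*x^2 + 24*x - 48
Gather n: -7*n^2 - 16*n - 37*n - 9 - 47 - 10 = -7*n^2 - 53*n - 66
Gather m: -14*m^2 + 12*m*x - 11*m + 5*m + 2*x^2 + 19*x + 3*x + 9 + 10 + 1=-14*m^2 + m*(12*x - 6) + 2*x^2 + 22*x + 20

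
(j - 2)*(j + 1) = j^2 - j - 2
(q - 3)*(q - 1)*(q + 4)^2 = q^4 + 4*q^3 - 13*q^2 - 40*q + 48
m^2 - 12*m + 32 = (m - 8)*(m - 4)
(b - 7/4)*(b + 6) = b^2 + 17*b/4 - 21/2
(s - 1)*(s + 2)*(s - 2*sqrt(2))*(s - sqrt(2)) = s^4 - 3*sqrt(2)*s^3 + s^3 - 3*sqrt(2)*s^2 + 2*s^2 + 4*s + 6*sqrt(2)*s - 8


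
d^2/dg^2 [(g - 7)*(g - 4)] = 2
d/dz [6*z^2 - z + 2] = 12*z - 1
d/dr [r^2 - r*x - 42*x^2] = 2*r - x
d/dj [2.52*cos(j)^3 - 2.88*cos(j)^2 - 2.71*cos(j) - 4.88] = (-7.56*cos(j)^2 + 5.76*cos(j) + 2.71)*sin(j)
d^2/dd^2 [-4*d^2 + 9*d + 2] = -8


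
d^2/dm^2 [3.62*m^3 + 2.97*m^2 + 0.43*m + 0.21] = 21.72*m + 5.94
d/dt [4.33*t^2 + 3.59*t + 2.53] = 8.66*t + 3.59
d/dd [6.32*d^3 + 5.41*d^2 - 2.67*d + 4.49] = 18.96*d^2 + 10.82*d - 2.67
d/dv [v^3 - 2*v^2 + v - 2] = 3*v^2 - 4*v + 1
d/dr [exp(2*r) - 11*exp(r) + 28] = (2*exp(r) - 11)*exp(r)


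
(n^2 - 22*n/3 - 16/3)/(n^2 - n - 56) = (n + 2/3)/(n + 7)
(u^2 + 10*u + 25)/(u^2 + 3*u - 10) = (u + 5)/(u - 2)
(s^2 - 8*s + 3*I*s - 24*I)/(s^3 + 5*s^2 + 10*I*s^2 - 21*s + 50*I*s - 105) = (s - 8)/(s^2 + s*(5 + 7*I) + 35*I)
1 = 1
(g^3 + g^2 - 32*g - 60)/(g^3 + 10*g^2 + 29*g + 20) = (g^2 - 4*g - 12)/(g^2 + 5*g + 4)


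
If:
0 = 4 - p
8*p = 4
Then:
No Solution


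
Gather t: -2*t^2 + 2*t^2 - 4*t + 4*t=0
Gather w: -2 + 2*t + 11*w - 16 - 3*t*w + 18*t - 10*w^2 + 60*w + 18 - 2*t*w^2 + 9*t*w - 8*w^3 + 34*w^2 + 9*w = 20*t - 8*w^3 + w^2*(24 - 2*t) + w*(6*t + 80)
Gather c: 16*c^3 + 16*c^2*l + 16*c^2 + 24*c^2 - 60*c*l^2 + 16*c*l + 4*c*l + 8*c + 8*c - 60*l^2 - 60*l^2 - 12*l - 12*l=16*c^3 + c^2*(16*l + 40) + c*(-60*l^2 + 20*l + 16) - 120*l^2 - 24*l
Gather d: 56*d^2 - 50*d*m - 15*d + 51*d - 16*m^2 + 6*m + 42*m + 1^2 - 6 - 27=56*d^2 + d*(36 - 50*m) - 16*m^2 + 48*m - 32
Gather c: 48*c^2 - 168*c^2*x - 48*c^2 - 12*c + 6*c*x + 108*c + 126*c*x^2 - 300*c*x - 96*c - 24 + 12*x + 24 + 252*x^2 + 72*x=-168*c^2*x + c*(126*x^2 - 294*x) + 252*x^2 + 84*x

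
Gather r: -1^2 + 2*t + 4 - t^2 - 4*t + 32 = -t^2 - 2*t + 35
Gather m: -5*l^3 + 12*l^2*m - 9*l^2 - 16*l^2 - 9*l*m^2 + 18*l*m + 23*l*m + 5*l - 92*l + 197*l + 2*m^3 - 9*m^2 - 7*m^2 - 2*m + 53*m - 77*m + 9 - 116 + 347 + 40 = -5*l^3 - 25*l^2 + 110*l + 2*m^3 + m^2*(-9*l - 16) + m*(12*l^2 + 41*l - 26) + 280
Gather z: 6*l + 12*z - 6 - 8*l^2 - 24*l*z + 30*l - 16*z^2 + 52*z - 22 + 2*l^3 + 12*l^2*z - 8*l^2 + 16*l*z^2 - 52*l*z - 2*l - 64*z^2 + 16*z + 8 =2*l^3 - 16*l^2 + 34*l + z^2*(16*l - 80) + z*(12*l^2 - 76*l + 80) - 20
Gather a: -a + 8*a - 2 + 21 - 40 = 7*a - 21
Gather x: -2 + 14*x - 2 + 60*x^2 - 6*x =60*x^2 + 8*x - 4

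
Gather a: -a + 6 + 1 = 7 - a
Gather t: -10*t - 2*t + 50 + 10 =60 - 12*t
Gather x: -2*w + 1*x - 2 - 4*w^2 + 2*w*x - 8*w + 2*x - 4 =-4*w^2 - 10*w + x*(2*w + 3) - 6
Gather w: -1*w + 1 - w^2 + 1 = -w^2 - w + 2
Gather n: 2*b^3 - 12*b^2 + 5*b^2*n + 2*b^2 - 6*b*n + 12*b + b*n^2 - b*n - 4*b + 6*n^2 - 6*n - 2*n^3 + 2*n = 2*b^3 - 10*b^2 + 8*b - 2*n^3 + n^2*(b + 6) + n*(5*b^2 - 7*b - 4)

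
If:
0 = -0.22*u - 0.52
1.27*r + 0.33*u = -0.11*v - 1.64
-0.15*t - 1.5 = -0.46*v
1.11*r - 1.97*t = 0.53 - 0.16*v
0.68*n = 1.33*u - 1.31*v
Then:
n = -10.56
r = -0.94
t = -0.55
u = -2.36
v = 3.08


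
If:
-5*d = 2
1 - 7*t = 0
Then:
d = -2/5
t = 1/7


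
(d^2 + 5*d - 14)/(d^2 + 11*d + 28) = (d - 2)/(d + 4)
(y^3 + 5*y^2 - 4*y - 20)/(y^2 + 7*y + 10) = y - 2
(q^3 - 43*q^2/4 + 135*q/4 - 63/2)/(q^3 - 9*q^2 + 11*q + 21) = (4*q^2 - 31*q + 42)/(4*(q^2 - 6*q - 7))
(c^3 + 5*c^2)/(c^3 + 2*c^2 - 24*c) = c*(c + 5)/(c^2 + 2*c - 24)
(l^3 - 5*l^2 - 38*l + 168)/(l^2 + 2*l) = (l^3 - 5*l^2 - 38*l + 168)/(l*(l + 2))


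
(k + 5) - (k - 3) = 8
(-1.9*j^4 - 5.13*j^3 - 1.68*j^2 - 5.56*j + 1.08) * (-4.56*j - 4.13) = 8.664*j^5 + 31.2398*j^4 + 28.8477*j^3 + 32.292*j^2 + 18.038*j - 4.4604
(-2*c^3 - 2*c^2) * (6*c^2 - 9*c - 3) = -12*c^5 + 6*c^4 + 24*c^3 + 6*c^2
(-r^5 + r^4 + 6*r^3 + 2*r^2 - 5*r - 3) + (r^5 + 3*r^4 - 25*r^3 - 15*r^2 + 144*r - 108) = 4*r^4 - 19*r^3 - 13*r^2 + 139*r - 111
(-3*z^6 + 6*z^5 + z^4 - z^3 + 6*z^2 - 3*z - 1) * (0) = 0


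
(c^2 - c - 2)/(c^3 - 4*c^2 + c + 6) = 1/(c - 3)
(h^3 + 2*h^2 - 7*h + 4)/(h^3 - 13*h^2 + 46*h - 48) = (h^3 + 2*h^2 - 7*h + 4)/(h^3 - 13*h^2 + 46*h - 48)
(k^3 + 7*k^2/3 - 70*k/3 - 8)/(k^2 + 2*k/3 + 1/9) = 3*(k^2 + 2*k - 24)/(3*k + 1)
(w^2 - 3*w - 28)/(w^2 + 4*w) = (w - 7)/w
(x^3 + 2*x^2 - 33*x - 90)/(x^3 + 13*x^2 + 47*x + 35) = (x^2 - 3*x - 18)/(x^2 + 8*x + 7)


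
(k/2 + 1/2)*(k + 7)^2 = k^3/2 + 15*k^2/2 + 63*k/2 + 49/2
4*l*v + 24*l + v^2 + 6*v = (4*l + v)*(v + 6)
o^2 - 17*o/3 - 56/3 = (o - 8)*(o + 7/3)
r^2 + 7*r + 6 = (r + 1)*(r + 6)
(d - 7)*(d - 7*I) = d^2 - 7*d - 7*I*d + 49*I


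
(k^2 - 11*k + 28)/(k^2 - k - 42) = (k - 4)/(k + 6)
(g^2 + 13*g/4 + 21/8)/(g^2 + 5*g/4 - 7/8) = (2*g + 3)/(2*g - 1)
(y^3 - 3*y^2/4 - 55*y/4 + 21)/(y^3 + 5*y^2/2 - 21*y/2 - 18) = (4*y - 7)/(2*(2*y + 3))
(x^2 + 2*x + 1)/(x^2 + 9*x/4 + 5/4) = 4*(x + 1)/(4*x + 5)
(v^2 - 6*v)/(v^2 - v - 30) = v/(v + 5)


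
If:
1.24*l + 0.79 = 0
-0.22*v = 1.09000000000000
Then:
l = -0.64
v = -4.95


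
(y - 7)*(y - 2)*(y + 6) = y^3 - 3*y^2 - 40*y + 84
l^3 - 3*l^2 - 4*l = l*(l - 4)*(l + 1)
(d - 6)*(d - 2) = d^2 - 8*d + 12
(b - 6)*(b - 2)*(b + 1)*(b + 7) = b^4 - 45*b^2 + 40*b + 84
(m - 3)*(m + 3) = m^2 - 9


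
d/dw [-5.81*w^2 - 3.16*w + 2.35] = -11.62*w - 3.16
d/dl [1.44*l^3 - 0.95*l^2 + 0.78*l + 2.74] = 4.32*l^2 - 1.9*l + 0.78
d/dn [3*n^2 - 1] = 6*n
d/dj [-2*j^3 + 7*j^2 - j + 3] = -6*j^2 + 14*j - 1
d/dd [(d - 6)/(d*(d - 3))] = (-d^2 + 12*d - 18)/(d^2*(d^2 - 6*d + 9))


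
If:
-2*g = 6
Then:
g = -3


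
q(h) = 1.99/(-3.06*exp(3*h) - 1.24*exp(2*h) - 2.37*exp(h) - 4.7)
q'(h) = 1.99*(9.18*exp(3*h) + 2.48*exp(2*h) + 2.37*exp(h))/(-3.06*exp(3*h) - 1.24*exp(2*h) - 2.37*exp(h) - 4.7)^2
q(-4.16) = -0.42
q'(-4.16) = 0.00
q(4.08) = -0.00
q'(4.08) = 0.00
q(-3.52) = -0.42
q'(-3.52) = 0.01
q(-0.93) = -0.33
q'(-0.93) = 0.10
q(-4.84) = -0.42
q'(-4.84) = 0.00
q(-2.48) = -0.41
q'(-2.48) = 0.02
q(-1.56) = -0.38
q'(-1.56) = 0.05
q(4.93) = -0.00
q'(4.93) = 0.00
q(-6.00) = -0.42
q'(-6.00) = 0.00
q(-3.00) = -0.41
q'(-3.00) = 0.01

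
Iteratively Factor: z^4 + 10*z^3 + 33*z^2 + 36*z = (z)*(z^3 + 10*z^2 + 33*z + 36) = z*(z + 3)*(z^2 + 7*z + 12) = z*(z + 3)^2*(z + 4)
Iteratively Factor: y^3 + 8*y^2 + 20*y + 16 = (y + 2)*(y^2 + 6*y + 8) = (y + 2)^2*(y + 4)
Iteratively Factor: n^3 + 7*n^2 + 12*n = (n + 3)*(n^2 + 4*n) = (n + 3)*(n + 4)*(n)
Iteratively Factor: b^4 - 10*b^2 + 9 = (b + 1)*(b^3 - b^2 - 9*b + 9) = (b - 1)*(b + 1)*(b^2 - 9) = (b - 1)*(b + 1)*(b + 3)*(b - 3)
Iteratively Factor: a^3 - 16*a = (a)*(a^2 - 16) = a*(a - 4)*(a + 4)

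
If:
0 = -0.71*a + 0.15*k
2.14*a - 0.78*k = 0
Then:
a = 0.00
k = 0.00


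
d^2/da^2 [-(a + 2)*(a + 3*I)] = -2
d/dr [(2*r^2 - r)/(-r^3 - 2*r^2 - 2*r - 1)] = (2*r^4 - 2*r^3 - 6*r^2 - 4*r + 1)/(r^6 + 4*r^5 + 8*r^4 + 10*r^3 + 8*r^2 + 4*r + 1)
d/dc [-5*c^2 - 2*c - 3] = -10*c - 2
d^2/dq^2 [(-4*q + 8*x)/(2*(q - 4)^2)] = 4*(-q + 6*x - 8)/(q - 4)^4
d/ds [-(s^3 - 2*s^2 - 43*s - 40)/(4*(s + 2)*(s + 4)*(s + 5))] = (-13*s^2 - 32*s + 8)/(4*(s^4 + 12*s^3 + 52*s^2 + 96*s + 64))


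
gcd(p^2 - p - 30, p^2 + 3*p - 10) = p + 5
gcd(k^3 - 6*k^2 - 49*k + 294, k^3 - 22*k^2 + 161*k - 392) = k - 7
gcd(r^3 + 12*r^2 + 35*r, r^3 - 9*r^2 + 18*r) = r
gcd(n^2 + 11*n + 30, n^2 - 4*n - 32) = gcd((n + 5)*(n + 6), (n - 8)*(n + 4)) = 1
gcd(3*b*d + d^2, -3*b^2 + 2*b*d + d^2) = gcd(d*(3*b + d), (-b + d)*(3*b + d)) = 3*b + d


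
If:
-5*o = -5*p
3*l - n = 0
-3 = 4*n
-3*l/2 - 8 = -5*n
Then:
No Solution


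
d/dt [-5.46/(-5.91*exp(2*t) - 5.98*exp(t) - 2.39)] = (-64.5372*exp(t) - 32.6508)*exp(t)/(5.91*exp(2*t) + 5.98*exp(t) + 2.39)^2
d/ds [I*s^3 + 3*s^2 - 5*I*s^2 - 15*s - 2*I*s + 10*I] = 3*I*s^2 + s*(6 - 10*I) - 15 - 2*I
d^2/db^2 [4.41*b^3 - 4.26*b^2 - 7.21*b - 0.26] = 26.46*b - 8.52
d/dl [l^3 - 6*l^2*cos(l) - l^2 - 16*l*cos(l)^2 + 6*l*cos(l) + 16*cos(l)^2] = 6*l^2*sin(l) + 3*l^2 - 6*l*sin(l) + 16*l*sin(2*l) - 12*l*cos(l) - 2*l - 16*sin(2*l) - 16*cos(l)^2 + 6*cos(l)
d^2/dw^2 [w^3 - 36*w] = 6*w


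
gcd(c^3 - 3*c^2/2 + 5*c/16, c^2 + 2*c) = c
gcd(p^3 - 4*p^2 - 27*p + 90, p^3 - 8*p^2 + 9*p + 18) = p^2 - 9*p + 18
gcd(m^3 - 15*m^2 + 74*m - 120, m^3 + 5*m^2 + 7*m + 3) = 1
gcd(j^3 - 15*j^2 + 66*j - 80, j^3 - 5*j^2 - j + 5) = j - 5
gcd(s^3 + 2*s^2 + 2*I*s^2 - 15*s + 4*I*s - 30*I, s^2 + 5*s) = s + 5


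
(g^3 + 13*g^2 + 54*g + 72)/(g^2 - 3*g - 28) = (g^2 + 9*g + 18)/(g - 7)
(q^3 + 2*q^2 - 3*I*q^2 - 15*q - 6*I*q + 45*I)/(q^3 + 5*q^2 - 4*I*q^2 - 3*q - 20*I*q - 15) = (q - 3)/(q - I)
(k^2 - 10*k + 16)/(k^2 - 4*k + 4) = (k - 8)/(k - 2)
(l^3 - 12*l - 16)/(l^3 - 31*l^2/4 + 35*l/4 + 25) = 4*(l^2 + 4*l + 4)/(4*l^2 - 15*l - 25)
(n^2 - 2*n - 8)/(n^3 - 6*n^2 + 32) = 1/(n - 4)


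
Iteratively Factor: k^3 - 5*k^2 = (k)*(k^2 - 5*k) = k*(k - 5)*(k)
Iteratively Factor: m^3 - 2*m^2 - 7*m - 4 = (m + 1)*(m^2 - 3*m - 4) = (m - 4)*(m + 1)*(m + 1)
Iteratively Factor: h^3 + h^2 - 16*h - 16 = (h + 4)*(h^2 - 3*h - 4) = (h + 1)*(h + 4)*(h - 4)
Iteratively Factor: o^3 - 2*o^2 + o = (o)*(o^2 - 2*o + 1) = o*(o - 1)*(o - 1)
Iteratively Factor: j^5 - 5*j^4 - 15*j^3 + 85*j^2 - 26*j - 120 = (j + 1)*(j^4 - 6*j^3 - 9*j^2 + 94*j - 120) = (j - 2)*(j + 1)*(j^3 - 4*j^2 - 17*j + 60) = (j - 2)*(j + 1)*(j + 4)*(j^2 - 8*j + 15) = (j - 3)*(j - 2)*(j + 1)*(j + 4)*(j - 5)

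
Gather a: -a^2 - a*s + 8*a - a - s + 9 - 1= -a^2 + a*(7 - s) - s + 8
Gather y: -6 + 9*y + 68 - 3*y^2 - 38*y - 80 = -3*y^2 - 29*y - 18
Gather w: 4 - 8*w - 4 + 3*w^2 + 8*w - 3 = 3*w^2 - 3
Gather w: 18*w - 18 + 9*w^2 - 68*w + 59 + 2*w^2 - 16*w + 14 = 11*w^2 - 66*w + 55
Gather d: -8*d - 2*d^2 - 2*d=-2*d^2 - 10*d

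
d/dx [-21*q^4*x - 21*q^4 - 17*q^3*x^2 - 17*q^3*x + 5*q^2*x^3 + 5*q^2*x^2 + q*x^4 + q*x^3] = q*(-21*q^3 - 34*q^2*x - 17*q^2 + 15*q*x^2 + 10*q*x + 4*x^3 + 3*x^2)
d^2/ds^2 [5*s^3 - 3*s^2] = 30*s - 6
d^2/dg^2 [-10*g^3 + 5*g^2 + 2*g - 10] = 10 - 60*g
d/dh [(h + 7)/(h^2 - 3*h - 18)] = (h^2 - 3*h - (h + 7)*(2*h - 3) - 18)/(-h^2 + 3*h + 18)^2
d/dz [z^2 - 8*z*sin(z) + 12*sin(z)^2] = -8*z*cos(z) + 2*z - 8*sin(z) + 12*sin(2*z)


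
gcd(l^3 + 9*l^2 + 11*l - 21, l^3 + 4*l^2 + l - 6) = l^2 + 2*l - 3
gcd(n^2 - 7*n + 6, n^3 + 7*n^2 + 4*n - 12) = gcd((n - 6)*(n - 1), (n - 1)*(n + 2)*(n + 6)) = n - 1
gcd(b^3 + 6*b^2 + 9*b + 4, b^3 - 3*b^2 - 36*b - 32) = b^2 + 5*b + 4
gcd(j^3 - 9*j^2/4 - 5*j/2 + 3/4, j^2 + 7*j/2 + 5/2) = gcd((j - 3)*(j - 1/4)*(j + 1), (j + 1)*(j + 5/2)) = j + 1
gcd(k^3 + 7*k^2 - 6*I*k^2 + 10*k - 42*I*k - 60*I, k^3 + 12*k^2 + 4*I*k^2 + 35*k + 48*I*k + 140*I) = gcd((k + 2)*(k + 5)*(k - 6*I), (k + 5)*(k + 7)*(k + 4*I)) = k + 5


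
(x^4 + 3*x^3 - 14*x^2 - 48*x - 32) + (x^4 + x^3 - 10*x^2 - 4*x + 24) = 2*x^4 + 4*x^3 - 24*x^2 - 52*x - 8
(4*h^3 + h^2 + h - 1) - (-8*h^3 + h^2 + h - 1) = 12*h^3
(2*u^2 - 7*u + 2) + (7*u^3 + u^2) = 7*u^3 + 3*u^2 - 7*u + 2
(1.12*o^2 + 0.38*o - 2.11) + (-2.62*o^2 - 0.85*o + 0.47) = -1.5*o^2 - 0.47*o - 1.64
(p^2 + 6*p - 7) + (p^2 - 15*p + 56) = 2*p^2 - 9*p + 49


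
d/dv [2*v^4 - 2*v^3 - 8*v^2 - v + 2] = 8*v^3 - 6*v^2 - 16*v - 1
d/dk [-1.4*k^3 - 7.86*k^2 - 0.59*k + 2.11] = -4.2*k^2 - 15.72*k - 0.59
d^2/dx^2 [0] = 0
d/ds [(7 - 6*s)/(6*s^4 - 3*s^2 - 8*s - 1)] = 2*(-18*s^4 + 9*s^2 + 24*s - (6*s - 7)*(-12*s^3 + 3*s + 4) + 3)/(-6*s^4 + 3*s^2 + 8*s + 1)^2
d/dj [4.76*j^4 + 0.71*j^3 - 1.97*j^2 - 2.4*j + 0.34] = 19.04*j^3 + 2.13*j^2 - 3.94*j - 2.4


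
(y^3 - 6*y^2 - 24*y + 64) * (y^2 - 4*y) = y^5 - 10*y^4 + 160*y^2 - 256*y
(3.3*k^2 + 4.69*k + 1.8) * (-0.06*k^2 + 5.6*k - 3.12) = -0.198*k^4 + 18.1986*k^3 + 15.86*k^2 - 4.5528*k - 5.616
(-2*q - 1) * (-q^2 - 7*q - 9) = 2*q^3 + 15*q^2 + 25*q + 9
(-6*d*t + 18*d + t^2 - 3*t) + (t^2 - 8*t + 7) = -6*d*t + 18*d + 2*t^2 - 11*t + 7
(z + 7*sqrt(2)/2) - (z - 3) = 3 + 7*sqrt(2)/2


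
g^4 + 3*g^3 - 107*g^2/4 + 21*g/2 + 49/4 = (g - 7/2)*(g - 1)*(g + 1/2)*(g + 7)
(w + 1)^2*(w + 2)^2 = w^4 + 6*w^3 + 13*w^2 + 12*w + 4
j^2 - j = j*(j - 1)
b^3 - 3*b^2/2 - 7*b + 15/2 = (b - 3)*(b - 1)*(b + 5/2)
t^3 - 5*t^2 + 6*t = t*(t - 3)*(t - 2)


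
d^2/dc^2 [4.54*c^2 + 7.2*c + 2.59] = 9.08000000000000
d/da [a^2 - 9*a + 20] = 2*a - 9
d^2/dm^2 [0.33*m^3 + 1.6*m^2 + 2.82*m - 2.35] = 1.98*m + 3.2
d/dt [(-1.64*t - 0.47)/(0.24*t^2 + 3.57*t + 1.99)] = (0.3936*t^2 + 0.2256*t - 1.5857)/(0.0576*t^4 + 1.7136*t^3 + 13.7001*t^2 + 14.2086*t + 3.9601)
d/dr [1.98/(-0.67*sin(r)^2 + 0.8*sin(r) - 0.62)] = (2.6532*sin(r) - 1.584)*cos(r)/(0.67*sin(r)^2 - 0.8*sin(r) + 0.62)^2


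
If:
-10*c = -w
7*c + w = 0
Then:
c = 0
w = 0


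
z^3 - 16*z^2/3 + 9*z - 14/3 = (z - 7/3)*(z - 2)*(z - 1)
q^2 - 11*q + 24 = (q - 8)*(q - 3)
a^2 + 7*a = a*(a + 7)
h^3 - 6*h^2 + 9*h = h*(h - 3)^2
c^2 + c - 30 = (c - 5)*(c + 6)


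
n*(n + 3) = n^2 + 3*n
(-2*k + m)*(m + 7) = -2*k*m - 14*k + m^2 + 7*m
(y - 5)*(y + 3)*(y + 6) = y^3 + 4*y^2 - 27*y - 90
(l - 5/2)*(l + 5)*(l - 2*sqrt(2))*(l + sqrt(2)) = l^4 - sqrt(2)*l^3 + 5*l^3/2 - 33*l^2/2 - 5*sqrt(2)*l^2/2 - 10*l + 25*sqrt(2)*l/2 + 50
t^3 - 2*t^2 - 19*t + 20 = (t - 5)*(t - 1)*(t + 4)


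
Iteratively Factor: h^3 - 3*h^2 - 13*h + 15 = (h - 1)*(h^2 - 2*h - 15) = (h - 5)*(h - 1)*(h + 3)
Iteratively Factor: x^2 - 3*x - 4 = (x + 1)*(x - 4)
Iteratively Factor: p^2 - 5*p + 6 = (p - 3)*(p - 2)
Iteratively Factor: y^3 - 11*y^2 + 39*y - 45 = (y - 3)*(y^2 - 8*y + 15) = (y - 5)*(y - 3)*(y - 3)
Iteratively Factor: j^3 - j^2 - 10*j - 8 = (j + 2)*(j^2 - 3*j - 4) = (j - 4)*(j + 2)*(j + 1)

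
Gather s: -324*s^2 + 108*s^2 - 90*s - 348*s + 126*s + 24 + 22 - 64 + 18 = -216*s^2 - 312*s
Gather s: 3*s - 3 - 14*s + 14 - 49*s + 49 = 60 - 60*s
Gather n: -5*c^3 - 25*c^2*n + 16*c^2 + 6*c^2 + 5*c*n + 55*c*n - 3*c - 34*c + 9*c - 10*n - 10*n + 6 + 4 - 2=-5*c^3 + 22*c^2 - 28*c + n*(-25*c^2 + 60*c - 20) + 8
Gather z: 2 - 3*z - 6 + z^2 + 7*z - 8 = z^2 + 4*z - 12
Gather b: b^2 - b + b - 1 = b^2 - 1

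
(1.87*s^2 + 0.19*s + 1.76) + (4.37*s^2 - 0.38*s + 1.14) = 6.24*s^2 - 0.19*s + 2.9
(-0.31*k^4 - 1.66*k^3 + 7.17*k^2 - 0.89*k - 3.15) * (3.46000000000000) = -1.0726*k^4 - 5.7436*k^3 + 24.8082*k^2 - 3.0794*k - 10.899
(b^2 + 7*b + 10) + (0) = b^2 + 7*b + 10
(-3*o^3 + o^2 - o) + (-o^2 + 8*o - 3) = -3*o^3 + 7*o - 3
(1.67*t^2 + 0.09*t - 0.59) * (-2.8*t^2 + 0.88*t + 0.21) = -4.676*t^4 + 1.2176*t^3 + 2.0819*t^2 - 0.5003*t - 0.1239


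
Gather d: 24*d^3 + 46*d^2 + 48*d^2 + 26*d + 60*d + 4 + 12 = 24*d^3 + 94*d^2 + 86*d + 16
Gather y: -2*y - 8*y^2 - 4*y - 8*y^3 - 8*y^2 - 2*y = -8*y^3 - 16*y^2 - 8*y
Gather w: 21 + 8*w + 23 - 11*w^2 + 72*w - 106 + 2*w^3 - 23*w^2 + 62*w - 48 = 2*w^3 - 34*w^2 + 142*w - 110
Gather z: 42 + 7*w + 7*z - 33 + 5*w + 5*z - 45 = 12*w + 12*z - 36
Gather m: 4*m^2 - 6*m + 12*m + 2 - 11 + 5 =4*m^2 + 6*m - 4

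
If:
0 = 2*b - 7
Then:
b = 7/2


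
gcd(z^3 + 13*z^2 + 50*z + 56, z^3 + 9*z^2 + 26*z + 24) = z^2 + 6*z + 8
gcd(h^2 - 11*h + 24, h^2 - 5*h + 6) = h - 3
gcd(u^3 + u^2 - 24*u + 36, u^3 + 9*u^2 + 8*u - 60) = u^2 + 4*u - 12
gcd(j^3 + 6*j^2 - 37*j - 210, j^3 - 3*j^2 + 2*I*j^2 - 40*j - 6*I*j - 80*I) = j + 5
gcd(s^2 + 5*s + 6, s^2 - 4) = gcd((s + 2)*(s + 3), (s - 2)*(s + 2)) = s + 2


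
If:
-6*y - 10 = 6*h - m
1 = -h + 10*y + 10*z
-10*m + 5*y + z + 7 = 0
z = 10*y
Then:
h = -685/443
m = 1534/2215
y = -11/2215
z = -22/443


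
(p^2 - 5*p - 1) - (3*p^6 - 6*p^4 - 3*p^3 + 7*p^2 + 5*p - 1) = -3*p^6 + 6*p^4 + 3*p^3 - 6*p^2 - 10*p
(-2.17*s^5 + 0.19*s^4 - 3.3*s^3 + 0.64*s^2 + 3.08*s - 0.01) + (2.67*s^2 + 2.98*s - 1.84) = -2.17*s^5 + 0.19*s^4 - 3.3*s^3 + 3.31*s^2 + 6.06*s - 1.85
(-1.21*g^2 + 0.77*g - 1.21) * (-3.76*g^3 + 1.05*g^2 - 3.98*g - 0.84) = 4.5496*g^5 - 4.1657*g^4 + 10.1739*g^3 - 3.3187*g^2 + 4.169*g + 1.0164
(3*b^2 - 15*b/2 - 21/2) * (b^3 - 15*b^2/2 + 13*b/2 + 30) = 3*b^5 - 30*b^4 + 261*b^3/4 + 120*b^2 - 1173*b/4 - 315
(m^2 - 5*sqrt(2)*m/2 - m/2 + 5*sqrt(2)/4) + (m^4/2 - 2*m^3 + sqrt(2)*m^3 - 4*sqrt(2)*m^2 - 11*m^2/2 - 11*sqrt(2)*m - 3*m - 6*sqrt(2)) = m^4/2 - 2*m^3 + sqrt(2)*m^3 - 4*sqrt(2)*m^2 - 9*m^2/2 - 27*sqrt(2)*m/2 - 7*m/2 - 19*sqrt(2)/4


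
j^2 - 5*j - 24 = (j - 8)*(j + 3)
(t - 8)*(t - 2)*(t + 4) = t^3 - 6*t^2 - 24*t + 64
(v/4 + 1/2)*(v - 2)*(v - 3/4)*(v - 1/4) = v^4/4 - v^3/4 - 61*v^2/64 + v - 3/16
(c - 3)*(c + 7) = c^2 + 4*c - 21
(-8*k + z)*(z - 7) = -8*k*z + 56*k + z^2 - 7*z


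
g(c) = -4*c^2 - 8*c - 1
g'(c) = -8*c - 8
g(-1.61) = 1.51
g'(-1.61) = 4.88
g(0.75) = -9.25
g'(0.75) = -14.00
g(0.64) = -7.76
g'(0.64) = -13.12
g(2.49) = -45.72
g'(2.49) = -27.92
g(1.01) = -13.16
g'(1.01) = -16.08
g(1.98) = -32.52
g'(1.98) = -23.84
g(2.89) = -57.53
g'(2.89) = -31.12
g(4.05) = -99.01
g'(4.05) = -40.40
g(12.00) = -673.00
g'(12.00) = -104.00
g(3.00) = -61.00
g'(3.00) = -32.00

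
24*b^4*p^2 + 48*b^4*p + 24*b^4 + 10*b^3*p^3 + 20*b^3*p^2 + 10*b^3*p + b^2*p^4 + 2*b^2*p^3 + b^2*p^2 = (4*b + p)*(6*b + p)*(b*p + b)^2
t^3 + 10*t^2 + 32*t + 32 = (t + 2)*(t + 4)^2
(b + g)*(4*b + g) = 4*b^2 + 5*b*g + g^2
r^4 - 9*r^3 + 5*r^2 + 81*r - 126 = (r - 7)*(r - 3)*(r - 2)*(r + 3)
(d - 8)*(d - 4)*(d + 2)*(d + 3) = d^4 - 7*d^3 - 22*d^2 + 88*d + 192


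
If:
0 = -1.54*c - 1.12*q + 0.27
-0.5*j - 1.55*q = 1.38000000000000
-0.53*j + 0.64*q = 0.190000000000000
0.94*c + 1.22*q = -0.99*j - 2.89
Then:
No Solution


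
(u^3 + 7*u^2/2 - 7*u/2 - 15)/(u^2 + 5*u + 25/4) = 2*(u^2 + u - 6)/(2*u + 5)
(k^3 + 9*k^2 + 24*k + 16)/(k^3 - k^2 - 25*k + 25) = (k^3 + 9*k^2 + 24*k + 16)/(k^3 - k^2 - 25*k + 25)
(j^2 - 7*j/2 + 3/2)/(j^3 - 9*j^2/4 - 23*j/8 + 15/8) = 4/(4*j + 5)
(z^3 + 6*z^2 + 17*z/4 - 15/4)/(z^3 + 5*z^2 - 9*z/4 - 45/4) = (2*z - 1)/(2*z - 3)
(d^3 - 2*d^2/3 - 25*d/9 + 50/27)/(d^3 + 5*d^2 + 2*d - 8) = (27*d^3 - 18*d^2 - 75*d + 50)/(27*(d^3 + 5*d^2 + 2*d - 8))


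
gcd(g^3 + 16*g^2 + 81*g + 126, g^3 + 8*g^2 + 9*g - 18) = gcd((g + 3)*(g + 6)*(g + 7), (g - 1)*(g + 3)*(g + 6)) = g^2 + 9*g + 18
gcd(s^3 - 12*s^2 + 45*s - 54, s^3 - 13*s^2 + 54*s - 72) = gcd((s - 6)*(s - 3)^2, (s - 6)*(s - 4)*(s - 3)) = s^2 - 9*s + 18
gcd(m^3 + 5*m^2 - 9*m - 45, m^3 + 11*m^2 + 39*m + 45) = m^2 + 8*m + 15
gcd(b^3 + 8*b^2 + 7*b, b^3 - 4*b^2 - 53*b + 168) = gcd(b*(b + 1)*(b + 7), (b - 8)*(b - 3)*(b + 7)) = b + 7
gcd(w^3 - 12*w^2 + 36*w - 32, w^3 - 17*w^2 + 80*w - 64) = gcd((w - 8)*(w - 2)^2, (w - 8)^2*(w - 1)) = w - 8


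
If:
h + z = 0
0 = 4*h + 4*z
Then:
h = -z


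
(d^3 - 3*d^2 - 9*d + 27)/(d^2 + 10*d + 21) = (d^2 - 6*d + 9)/(d + 7)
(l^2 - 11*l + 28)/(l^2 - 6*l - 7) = (l - 4)/(l + 1)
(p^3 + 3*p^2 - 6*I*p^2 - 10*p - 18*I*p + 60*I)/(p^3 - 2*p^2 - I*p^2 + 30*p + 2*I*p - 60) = (p + 5)/(p + 5*I)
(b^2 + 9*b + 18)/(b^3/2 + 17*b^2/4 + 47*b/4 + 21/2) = 4*(b + 6)/(2*b^2 + 11*b + 14)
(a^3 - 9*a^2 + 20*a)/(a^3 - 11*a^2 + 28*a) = (a - 5)/(a - 7)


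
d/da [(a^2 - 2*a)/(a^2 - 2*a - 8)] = 16*(1 - a)/(a^4 - 4*a^3 - 12*a^2 + 32*a + 64)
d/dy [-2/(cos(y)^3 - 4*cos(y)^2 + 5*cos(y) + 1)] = 2*(-3*cos(y)^2 + 8*cos(y) - 5)*sin(y)/(cos(y)^3 - 4*cos(y)^2 + 5*cos(y) + 1)^2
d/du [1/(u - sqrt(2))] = -1/(u - sqrt(2))^2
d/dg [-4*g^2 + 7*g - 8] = 7 - 8*g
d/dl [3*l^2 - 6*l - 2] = 6*l - 6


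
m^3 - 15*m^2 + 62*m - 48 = (m - 8)*(m - 6)*(m - 1)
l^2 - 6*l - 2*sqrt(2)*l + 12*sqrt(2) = (l - 6)*(l - 2*sqrt(2))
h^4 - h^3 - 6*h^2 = h^2*(h - 3)*(h + 2)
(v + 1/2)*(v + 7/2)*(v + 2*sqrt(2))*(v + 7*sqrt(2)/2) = v^4 + 4*v^3 + 11*sqrt(2)*v^3/2 + 63*v^2/4 + 22*sqrt(2)*v^2 + 77*sqrt(2)*v/8 + 56*v + 49/2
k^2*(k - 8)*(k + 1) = k^4 - 7*k^3 - 8*k^2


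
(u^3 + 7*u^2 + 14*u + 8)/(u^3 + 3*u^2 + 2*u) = (u + 4)/u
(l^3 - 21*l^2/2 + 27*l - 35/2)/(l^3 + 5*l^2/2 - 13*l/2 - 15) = (l^2 - 8*l + 7)/(l^2 + 5*l + 6)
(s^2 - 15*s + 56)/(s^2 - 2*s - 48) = (s - 7)/(s + 6)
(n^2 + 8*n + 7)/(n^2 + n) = (n + 7)/n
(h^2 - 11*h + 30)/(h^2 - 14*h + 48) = (h - 5)/(h - 8)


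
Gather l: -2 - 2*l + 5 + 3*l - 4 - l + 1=0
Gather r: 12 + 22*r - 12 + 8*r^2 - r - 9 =8*r^2 + 21*r - 9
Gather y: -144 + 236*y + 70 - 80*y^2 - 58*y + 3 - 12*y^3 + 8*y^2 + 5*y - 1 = -12*y^3 - 72*y^2 + 183*y - 72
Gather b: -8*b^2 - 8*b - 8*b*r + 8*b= -8*b^2 - 8*b*r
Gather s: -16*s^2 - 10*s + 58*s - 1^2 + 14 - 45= -16*s^2 + 48*s - 32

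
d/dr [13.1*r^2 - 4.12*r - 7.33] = 26.2*r - 4.12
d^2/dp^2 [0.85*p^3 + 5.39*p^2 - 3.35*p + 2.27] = 5.1*p + 10.78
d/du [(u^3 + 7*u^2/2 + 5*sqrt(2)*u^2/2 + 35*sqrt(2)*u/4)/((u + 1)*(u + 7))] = (4*u^4 + 64*u^3 + 45*sqrt(2)*u^2 + 196*u^2 + 196*u + 140*sqrt(2)*u + 245*sqrt(2))/(4*(u^4 + 16*u^3 + 78*u^2 + 112*u + 49))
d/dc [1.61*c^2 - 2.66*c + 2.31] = 3.22*c - 2.66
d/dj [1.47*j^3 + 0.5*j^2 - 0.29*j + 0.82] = 4.41*j^2 + 1.0*j - 0.29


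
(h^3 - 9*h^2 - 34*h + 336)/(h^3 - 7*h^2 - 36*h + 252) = (h - 8)/(h - 6)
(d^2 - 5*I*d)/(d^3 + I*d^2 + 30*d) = 1/(d + 6*I)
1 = 1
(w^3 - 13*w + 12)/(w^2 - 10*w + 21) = (w^2 + 3*w - 4)/(w - 7)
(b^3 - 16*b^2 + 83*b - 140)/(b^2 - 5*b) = b - 11 + 28/b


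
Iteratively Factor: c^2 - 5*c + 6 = (c - 2)*(c - 3)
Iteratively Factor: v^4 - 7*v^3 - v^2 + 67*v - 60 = (v + 3)*(v^3 - 10*v^2 + 29*v - 20) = (v - 1)*(v + 3)*(v^2 - 9*v + 20) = (v - 5)*(v - 1)*(v + 3)*(v - 4)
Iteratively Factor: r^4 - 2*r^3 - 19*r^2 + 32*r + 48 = (r + 1)*(r^3 - 3*r^2 - 16*r + 48) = (r - 3)*(r + 1)*(r^2 - 16) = (r - 4)*(r - 3)*(r + 1)*(r + 4)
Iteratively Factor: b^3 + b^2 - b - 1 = (b + 1)*(b^2 - 1) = (b + 1)^2*(b - 1)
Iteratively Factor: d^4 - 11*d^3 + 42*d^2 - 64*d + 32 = (d - 1)*(d^3 - 10*d^2 + 32*d - 32) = (d - 4)*(d - 1)*(d^2 - 6*d + 8) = (d - 4)^2*(d - 1)*(d - 2)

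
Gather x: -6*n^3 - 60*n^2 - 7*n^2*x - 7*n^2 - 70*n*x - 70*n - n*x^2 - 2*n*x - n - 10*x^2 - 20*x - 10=-6*n^3 - 67*n^2 - 71*n + x^2*(-n - 10) + x*(-7*n^2 - 72*n - 20) - 10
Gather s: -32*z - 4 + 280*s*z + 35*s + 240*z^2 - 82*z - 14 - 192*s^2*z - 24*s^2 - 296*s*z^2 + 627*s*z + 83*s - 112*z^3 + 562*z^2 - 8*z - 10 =s^2*(-192*z - 24) + s*(-296*z^2 + 907*z + 118) - 112*z^3 + 802*z^2 - 122*z - 28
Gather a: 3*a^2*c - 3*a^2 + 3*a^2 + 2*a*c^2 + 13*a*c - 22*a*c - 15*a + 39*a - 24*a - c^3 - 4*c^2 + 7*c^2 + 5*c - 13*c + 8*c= 3*a^2*c + a*(2*c^2 - 9*c) - c^3 + 3*c^2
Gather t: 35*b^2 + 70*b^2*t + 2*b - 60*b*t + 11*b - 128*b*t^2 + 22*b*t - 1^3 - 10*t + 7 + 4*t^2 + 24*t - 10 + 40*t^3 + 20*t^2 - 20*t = 35*b^2 + 13*b + 40*t^3 + t^2*(24 - 128*b) + t*(70*b^2 - 38*b - 6) - 4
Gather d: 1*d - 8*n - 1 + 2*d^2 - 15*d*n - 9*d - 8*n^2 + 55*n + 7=2*d^2 + d*(-15*n - 8) - 8*n^2 + 47*n + 6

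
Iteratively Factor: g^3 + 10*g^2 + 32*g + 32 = (g + 2)*(g^2 + 8*g + 16) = (g + 2)*(g + 4)*(g + 4)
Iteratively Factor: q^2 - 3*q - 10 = (q + 2)*(q - 5)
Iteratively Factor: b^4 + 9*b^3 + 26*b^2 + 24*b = (b + 3)*(b^3 + 6*b^2 + 8*b) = (b + 2)*(b + 3)*(b^2 + 4*b) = (b + 2)*(b + 3)*(b + 4)*(b)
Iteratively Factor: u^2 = (u)*(u)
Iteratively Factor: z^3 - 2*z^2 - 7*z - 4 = (z + 1)*(z^2 - 3*z - 4) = (z + 1)^2*(z - 4)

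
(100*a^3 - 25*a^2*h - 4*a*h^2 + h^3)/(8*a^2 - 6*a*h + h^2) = (25*a^2 - h^2)/(2*a - h)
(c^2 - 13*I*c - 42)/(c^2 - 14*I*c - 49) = (c - 6*I)/(c - 7*I)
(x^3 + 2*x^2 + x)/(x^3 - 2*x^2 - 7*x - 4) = x/(x - 4)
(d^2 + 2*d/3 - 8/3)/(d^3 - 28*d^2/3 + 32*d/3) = (d + 2)/(d*(d - 8))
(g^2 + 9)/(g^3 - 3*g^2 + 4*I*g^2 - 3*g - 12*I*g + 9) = (g - 3*I)/(g^2 + g*(-3 + I) - 3*I)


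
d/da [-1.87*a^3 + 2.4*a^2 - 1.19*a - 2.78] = -5.61*a^2 + 4.8*a - 1.19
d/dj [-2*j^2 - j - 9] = -4*j - 1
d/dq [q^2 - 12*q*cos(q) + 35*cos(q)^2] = 12*q*sin(q) + 2*q - 35*sin(2*q) - 12*cos(q)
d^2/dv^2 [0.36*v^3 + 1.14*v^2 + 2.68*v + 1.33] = 2.16*v + 2.28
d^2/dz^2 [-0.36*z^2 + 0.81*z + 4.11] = -0.720000000000000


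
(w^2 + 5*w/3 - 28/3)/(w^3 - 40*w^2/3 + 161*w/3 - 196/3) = (w + 4)/(w^2 - 11*w + 28)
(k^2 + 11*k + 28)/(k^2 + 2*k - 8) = (k + 7)/(k - 2)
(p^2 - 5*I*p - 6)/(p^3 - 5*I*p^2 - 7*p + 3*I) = (p - 2*I)/(p^2 - 2*I*p - 1)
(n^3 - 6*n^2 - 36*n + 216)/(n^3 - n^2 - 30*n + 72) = (n^2 - 12*n + 36)/(n^2 - 7*n + 12)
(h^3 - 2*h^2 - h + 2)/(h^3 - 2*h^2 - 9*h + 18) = (h^2 - 1)/(h^2 - 9)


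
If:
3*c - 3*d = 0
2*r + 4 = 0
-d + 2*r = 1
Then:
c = -5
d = -5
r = -2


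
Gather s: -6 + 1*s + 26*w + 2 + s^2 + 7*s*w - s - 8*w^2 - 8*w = s^2 + 7*s*w - 8*w^2 + 18*w - 4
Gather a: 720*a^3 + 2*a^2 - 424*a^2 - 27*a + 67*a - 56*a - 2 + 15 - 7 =720*a^3 - 422*a^2 - 16*a + 6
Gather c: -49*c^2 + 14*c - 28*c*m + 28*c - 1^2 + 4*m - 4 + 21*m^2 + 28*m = -49*c^2 + c*(42 - 28*m) + 21*m^2 + 32*m - 5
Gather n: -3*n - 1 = -3*n - 1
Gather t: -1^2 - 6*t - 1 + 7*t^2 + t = 7*t^2 - 5*t - 2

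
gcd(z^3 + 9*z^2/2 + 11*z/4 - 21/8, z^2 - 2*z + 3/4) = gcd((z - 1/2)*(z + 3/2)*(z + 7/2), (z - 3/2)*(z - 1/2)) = z - 1/2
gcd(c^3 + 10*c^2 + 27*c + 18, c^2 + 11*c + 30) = c + 6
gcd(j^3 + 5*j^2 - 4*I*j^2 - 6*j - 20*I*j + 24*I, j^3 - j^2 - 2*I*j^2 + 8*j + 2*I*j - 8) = j^2 + j*(-1 - 4*I) + 4*I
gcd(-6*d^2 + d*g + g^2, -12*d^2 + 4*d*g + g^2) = 2*d - g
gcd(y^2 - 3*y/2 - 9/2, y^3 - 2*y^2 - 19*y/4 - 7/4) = 1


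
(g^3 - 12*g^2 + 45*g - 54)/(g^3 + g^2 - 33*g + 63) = (g - 6)/(g + 7)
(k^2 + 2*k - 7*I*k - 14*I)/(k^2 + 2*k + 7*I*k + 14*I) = (k - 7*I)/(k + 7*I)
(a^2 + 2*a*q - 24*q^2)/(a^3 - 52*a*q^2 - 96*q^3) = (-a + 4*q)/(-a^2 + 6*a*q + 16*q^2)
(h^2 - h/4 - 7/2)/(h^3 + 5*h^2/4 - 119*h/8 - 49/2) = 2*(h - 2)/(2*h^2 - h - 28)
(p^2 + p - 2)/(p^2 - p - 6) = (p - 1)/(p - 3)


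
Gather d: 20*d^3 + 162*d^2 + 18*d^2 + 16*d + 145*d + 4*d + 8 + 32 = 20*d^3 + 180*d^2 + 165*d + 40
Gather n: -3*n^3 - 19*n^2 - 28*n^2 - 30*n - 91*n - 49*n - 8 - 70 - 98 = -3*n^3 - 47*n^2 - 170*n - 176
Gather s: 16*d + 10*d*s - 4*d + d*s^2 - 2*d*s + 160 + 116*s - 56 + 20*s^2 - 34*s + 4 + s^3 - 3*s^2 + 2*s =12*d + s^3 + s^2*(d + 17) + s*(8*d + 84) + 108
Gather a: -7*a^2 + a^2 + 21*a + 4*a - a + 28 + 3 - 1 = -6*a^2 + 24*a + 30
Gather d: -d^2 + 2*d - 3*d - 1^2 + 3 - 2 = -d^2 - d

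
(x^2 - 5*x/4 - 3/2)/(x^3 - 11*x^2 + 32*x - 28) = (x + 3/4)/(x^2 - 9*x + 14)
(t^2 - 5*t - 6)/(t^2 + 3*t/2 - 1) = 2*(t^2 - 5*t - 6)/(2*t^2 + 3*t - 2)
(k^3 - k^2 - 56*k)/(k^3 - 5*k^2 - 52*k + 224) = k/(k - 4)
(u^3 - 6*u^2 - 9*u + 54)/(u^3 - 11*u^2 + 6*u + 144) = (u - 3)/(u - 8)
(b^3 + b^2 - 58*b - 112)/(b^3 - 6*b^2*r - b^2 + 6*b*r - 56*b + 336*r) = (-b - 2)/(-b + 6*r)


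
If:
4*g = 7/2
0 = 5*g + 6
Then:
No Solution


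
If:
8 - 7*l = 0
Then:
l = 8/7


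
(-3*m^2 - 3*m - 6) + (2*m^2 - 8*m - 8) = -m^2 - 11*m - 14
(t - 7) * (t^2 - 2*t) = t^3 - 9*t^2 + 14*t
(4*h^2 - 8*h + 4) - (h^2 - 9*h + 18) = 3*h^2 + h - 14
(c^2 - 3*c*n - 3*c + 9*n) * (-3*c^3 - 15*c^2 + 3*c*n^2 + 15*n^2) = -3*c^5 + 9*c^4*n - 6*c^4 + 3*c^3*n^2 + 18*c^3*n + 45*c^3 - 9*c^2*n^3 + 6*c^2*n^2 - 135*c^2*n - 18*c*n^3 - 45*c*n^2 + 135*n^3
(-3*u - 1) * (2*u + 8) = -6*u^2 - 26*u - 8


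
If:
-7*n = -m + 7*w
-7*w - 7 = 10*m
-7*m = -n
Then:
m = 7/38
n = 49/38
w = -24/19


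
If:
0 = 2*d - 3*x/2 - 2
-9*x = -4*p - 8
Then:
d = 3*x/4 + 1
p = 9*x/4 - 2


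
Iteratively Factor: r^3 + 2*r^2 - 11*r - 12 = (r + 4)*(r^2 - 2*r - 3) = (r + 1)*(r + 4)*(r - 3)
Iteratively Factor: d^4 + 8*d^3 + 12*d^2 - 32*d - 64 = (d + 4)*(d^3 + 4*d^2 - 4*d - 16) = (d - 2)*(d + 4)*(d^2 + 6*d + 8) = (d - 2)*(d + 2)*(d + 4)*(d + 4)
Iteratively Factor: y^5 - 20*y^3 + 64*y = (y)*(y^4 - 20*y^2 + 64) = y*(y - 4)*(y^3 + 4*y^2 - 4*y - 16) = y*(y - 4)*(y - 2)*(y^2 + 6*y + 8) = y*(y - 4)*(y - 2)*(y + 2)*(y + 4)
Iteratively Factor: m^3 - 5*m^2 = (m - 5)*(m^2) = m*(m - 5)*(m)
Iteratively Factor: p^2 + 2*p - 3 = (p - 1)*(p + 3)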